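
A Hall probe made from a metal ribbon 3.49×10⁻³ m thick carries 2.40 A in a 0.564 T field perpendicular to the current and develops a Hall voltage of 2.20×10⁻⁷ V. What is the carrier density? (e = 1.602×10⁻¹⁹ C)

From V_H = IB/(n e t), n = IB/(V_H e t).
n = (2.40)(0.564)/((2.20×10⁻⁷)(1.602×10⁻¹⁹)(3.49×10⁻³)) ≈ 1.10×10²⁸ m⁻³.

n ≈ 1.10×10²⁸ m⁻³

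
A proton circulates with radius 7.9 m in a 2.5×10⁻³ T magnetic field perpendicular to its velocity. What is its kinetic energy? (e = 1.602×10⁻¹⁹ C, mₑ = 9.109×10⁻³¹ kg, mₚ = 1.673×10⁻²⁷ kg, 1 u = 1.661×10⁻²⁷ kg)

KE ≈ 3.0×10⁻¹⁵ J

v = |q|Br/m, then KE = ½mv² = (qBr)²/(2m).
v = (1.602×10⁻¹⁹)(2.5×10⁻³)(7.9)/1.673×10⁻²⁷ ≈ 1.891×10⁶ m/s.
KE = ½(1.673×10⁻²⁷)(1.891×10⁶)² ≈ 3.0×10⁻¹⁵ J.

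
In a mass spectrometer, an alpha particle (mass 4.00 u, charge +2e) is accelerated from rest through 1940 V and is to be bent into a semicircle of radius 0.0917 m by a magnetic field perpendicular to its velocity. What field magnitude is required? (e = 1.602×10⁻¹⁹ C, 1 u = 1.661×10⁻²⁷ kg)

v = √(2|q|V/m) = √(2·3.204×10⁻¹⁹·1940/6.644×10⁻²⁷) ≈ 4.326×10⁵ m/s.
B = mv/(|q|r) = (6.644×10⁻²⁷)(4.326×10⁵)/((3.204×10⁻¹⁹)(0.0917)) ≈ 0.0978 T.

B ≈ 0.0978 T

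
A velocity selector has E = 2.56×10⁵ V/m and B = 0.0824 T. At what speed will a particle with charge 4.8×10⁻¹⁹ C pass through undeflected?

v = 3.11×10⁶ m/s

Straight-line motion ⇒ electric and magnetic forces cancel, so E = vB.
v = E/B = 2.56×10⁵/0.0824 = 3.11×10⁶ m/s.
The result is independent of the particle's charge and mass.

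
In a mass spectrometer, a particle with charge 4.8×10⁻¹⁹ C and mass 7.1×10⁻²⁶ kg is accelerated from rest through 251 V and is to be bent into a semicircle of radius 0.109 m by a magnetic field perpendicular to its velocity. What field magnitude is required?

B ≈ 0.0791 T

v = √(2|q|V/m) = √(2·4.8×10⁻¹⁹·251/7.1×10⁻²⁶) ≈ 5.826×10⁴ m/s.
B = mv/(|q|r) = (7.1×10⁻²⁶)(5.826×10⁴)/((4.8×10⁻¹⁹)(0.109)) ≈ 0.0791 T.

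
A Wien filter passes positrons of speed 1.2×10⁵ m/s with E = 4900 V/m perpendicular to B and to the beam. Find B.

Balance of forces in the selector: qE = qvB ⇒ B = E/v.
B = 4900/1.2×10⁵ = 0.041 T.

B = 0.041 T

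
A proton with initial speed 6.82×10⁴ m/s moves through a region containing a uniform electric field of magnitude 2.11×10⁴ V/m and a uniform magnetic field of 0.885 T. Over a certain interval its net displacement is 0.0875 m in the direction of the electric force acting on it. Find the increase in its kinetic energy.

ΔKE ≈ 2.96×10⁻¹⁶ J

The magnetic force is always ⟂ v and does no work; only the electric force changes KE.
ΔKE = F_E · d = |q|E d = (1.602×10⁻¹⁹)(2.11×10⁴)(0.0875) ≈ 2.96×10⁻¹⁶ J.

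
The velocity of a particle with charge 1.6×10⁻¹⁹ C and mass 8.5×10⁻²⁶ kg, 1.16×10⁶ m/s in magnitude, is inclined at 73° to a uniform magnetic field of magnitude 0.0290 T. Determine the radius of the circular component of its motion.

r ≈ 20.3 m

v⊥ = v sinθ = 1.16×10⁶·sin73° ≈ 1.109×10⁶ m/s.
r = m v⊥/(|q|B) = (8.5×10⁻²⁶)(1.109×10⁶)/((1.6×10⁻¹⁹)(0.0290)) ≈ 20.3 m.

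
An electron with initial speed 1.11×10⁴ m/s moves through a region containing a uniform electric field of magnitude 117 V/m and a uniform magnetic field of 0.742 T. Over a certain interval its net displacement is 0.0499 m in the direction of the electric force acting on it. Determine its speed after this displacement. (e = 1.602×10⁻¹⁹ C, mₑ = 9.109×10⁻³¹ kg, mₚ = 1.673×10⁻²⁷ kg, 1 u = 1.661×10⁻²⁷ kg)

B does no work; ΔKE = |q|E d.
½mv_f² = ½mv₀² + |q|Ed = ½(9.109×10⁻³¹)(1.11×10⁴)² + (1.602×10⁻¹⁹)(117)(0.0499) ≈ 5.612×10⁻²³ J + 9.353×10⁻¹⁹ J ≈ 9.354×10⁻¹⁹ J.
v_f = √(2·9.354×10⁻¹⁹/9.109×10⁻³¹) ≈ 1.43×10⁶ m/s.

v_f ≈ 1.43×10⁶ m/s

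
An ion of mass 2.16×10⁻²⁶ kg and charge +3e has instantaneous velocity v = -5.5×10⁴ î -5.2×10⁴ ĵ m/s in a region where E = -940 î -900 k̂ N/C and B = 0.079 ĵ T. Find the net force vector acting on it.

F ≈ (-4.52×10⁻¹⁶, 0, -2.52×10⁻¹⁵) N

v×B = (0, 0, -4340) N/C.
E + v×B = (-940, 0, -5240) N/C.
F = q(E + v×B) = (4.806×10⁻¹⁹ C)·(-940, 0, -5240) = (-4.52×10⁻¹⁶, 0, -2.52×10⁻¹⁵) N.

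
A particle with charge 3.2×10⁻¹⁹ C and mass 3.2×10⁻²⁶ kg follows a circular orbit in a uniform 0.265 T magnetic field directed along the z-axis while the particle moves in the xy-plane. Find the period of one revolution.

The cyclotron period depends only on m, q, B: T = 2πm/(|q|B).
T = 2π(3.2×10⁻²⁶)/((3.2×10⁻¹⁹)(0.265)) ≈ 2.37×10⁻⁶ s.

T ≈ 2.37×10⁻⁶ s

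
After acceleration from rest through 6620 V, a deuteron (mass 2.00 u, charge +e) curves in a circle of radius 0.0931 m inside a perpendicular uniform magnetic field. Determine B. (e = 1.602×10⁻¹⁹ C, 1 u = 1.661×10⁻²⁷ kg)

B ≈ 0.178 T

v = √(2|q|V/m) = √(2·1.602×10⁻¹⁹·6620/3.322×10⁻²⁷) ≈ 7.991×10⁵ m/s.
B = mv/(|q|r) = (3.322×10⁻²⁷)(7.991×10⁵)/((1.602×10⁻¹⁹)(0.0931)) ≈ 0.178 T.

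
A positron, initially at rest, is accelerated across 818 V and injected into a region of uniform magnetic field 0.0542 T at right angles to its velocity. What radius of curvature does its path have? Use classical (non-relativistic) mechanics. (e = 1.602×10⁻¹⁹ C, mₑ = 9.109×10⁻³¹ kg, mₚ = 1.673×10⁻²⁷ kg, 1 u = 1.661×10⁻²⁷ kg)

r ≈ 1.78×10⁻³ m

Acceleration: |q|V = ½mv² ⇒ v = √(2|q|V/m) = √(2·1.602×10⁻¹⁹·818/9.109×10⁻³¹) ≈ 1.696×10⁷ m/s.
In the field: r = mv/(|q|B) = (9.109×10⁻³¹)(1.696×10⁷)/((1.602×10⁻¹⁹)(0.0542)) ≈ 1.78×10⁻³ m.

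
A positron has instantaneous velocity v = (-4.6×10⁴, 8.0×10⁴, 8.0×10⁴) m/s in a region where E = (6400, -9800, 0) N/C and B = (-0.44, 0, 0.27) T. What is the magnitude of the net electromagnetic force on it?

|F| ≈ 8.90×10⁻¹⁵ N

v×B = (2.16×10⁴, -2.28×10⁴, 3.52×10⁴) N/C.
E + v×B = (2.80×10⁴, -3.26×10⁴, 3.52×10⁴) N/C.
F = q(E + v×B) = (1.602×10⁻¹⁹ C)·(2.80×10⁴, -3.26×10⁴, 3.52×10⁴) = (4.49×10⁻¹⁵, -5.22×10⁻¹⁵, 5.64×10⁻¹⁵) N.
|F| = 8.90×10⁻¹⁵ N.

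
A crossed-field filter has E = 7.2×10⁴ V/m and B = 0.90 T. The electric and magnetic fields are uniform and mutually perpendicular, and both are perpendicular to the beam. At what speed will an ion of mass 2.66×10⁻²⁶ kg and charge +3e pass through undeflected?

v = 8.0×10⁴ m/s

Zero net Lorentz force requires |qE| = |q v×B|, i.e. E = vB.
v = E/B = 7.2×10⁴/0.90 = 8.0×10⁴ m/s.
The result is independent of the particle's charge and mass.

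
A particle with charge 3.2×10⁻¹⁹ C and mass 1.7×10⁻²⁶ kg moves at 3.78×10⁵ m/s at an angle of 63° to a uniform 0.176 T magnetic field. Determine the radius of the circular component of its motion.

r ≈ 0.102 m

v⊥ = v sinθ = 3.78×10⁵·sin63° ≈ 3.368×10⁵ m/s.
r = m v⊥/(|q|B) = (1.7×10⁻²⁶)(3.368×10⁵)/((3.2×10⁻¹⁹)(0.176)) ≈ 0.102 m.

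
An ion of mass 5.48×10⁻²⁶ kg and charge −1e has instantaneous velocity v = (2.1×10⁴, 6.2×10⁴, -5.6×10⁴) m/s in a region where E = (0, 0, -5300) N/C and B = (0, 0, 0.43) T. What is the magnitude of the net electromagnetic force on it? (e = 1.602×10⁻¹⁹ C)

v×B = (2.67×10⁴, -9030, 0) N/C.
E + v×B = (2.67×10⁴, -9030, -5300) N/C.
F = q(E + v×B) = (−1.602×10⁻¹⁹ C)·(2.67×10⁴, -9030, -5300) = (-4.27×10⁻¹⁵, 1.45×10⁻¹⁵, 8.49×10⁻¹⁶) N.
|F| = 4.59×10⁻¹⁵ N.

|F| ≈ 4.59×10⁻¹⁵ N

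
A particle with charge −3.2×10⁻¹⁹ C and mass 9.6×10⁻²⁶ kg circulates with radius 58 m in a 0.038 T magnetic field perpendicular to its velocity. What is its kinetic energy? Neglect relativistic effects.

v = |q|Br/m, then KE = ½mv² = (qBr)²/(2m).
v = (3.2×10⁻¹⁹)(0.038)(58)/9.6×10⁻²⁶ ≈ 7.347×10⁶ m/s.
KE = ½(9.6×10⁻²⁶)(7.347×10⁶)² ≈ 2.6×10⁻¹² J.

KE ≈ 2.6×10⁻¹² J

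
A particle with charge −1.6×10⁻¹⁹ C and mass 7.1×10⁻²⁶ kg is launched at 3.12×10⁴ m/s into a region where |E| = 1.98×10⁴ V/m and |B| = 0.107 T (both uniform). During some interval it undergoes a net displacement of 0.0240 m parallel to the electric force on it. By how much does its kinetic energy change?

ΔKE ≈ 7.60×10⁻¹⁷ J

The magnetic force is always ⟂ v and does no work; only the electric force changes KE.
ΔKE = F_E · d = |q|E d = (1.6×10⁻¹⁹)(1.98×10⁴)(0.0240) ≈ 7.60×10⁻¹⁷ J.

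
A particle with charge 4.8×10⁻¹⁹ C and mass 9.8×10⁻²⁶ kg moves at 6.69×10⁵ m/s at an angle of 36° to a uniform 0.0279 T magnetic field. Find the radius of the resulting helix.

v⊥ = v sinθ = 6.69×10⁵·sin36° ≈ 3.932×10⁵ m/s.
r = m v⊥/(|q|B) = (9.8×10⁻²⁶)(3.932×10⁵)/((4.8×10⁻¹⁹)(0.0279)) ≈ 2.88 m.

r ≈ 2.88 m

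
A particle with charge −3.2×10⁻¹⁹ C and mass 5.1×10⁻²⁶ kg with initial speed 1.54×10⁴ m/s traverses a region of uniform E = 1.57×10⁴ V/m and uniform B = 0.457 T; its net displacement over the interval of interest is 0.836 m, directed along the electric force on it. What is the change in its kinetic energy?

The magnetic force is always ⟂ v and does no work; only the electric force changes KE.
ΔKE = F_E · d = |q|E d = (3.2×10⁻¹⁹)(1.57×10⁴)(0.836) ≈ 4.20×10⁻¹⁵ J.

ΔKE ≈ 4.20×10⁻¹⁵ J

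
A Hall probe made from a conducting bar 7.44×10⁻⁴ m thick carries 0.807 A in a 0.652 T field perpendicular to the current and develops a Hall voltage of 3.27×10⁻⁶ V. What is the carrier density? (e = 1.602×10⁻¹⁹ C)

From V_H = IB/(n e t), n = IB/(V_H e t).
n = (0.807)(0.652)/((3.27×10⁻⁶)(1.602×10⁻¹⁹)(7.44×10⁻⁴)) ≈ 1.35×10²⁷ m⁻³.

n ≈ 1.35×10²⁷ m⁻³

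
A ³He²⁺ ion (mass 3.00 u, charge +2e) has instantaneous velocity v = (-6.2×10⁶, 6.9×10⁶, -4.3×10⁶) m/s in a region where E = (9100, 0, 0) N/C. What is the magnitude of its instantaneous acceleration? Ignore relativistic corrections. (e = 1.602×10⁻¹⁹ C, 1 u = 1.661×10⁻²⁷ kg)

Only an electric field acts, so F = qE = (3.204×10⁻¹⁹ C)·(9100, 0, 0) = (2.92×10⁻¹⁵, 0, 0) N.
|a| = |F|/m = 2.916×10⁻¹⁵/4.983×10⁻²⁷ ≈ 5.85×10¹¹ m/s².

|a| ≈ 5.85×10¹¹ m/s²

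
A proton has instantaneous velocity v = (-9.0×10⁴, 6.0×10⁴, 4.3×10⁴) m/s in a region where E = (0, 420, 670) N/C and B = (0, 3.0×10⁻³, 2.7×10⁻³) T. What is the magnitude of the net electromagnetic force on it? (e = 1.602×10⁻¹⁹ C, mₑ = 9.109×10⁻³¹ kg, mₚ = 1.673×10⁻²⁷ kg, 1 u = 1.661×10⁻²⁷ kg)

v×B = (33.0, 243, -270) N/C.
E + v×B = (33.0, 663, 400) N/C.
F = q(E + v×B) = (1.602×10⁻¹⁹ C)·(33.0, 663, 400) = (5.29×10⁻¹⁸, 1.06×10⁻¹⁶, 6.41×10⁻¹⁷) N.
|F| = 1.24×10⁻¹⁶ N.

|F| ≈ 1.24×10⁻¹⁶ N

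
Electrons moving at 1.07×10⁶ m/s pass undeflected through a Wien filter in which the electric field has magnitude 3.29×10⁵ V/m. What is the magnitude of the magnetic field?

B = 0.307 T

Balance of forces in the selector: qE = qvB ⇒ B = E/v.
B = 3.29×10⁵/1.07×10⁶ = 0.307 T.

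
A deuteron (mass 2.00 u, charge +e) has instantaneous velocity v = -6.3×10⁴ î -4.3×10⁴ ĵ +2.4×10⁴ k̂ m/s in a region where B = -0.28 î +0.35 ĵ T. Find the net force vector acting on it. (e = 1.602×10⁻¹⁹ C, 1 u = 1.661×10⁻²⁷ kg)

v×B = (-8400, -6720, -3.41×10⁴) N/C.
F = q v×B = (1.602×10⁻¹⁹ C)·(-8400, -6720, -3.41×10⁴) = (-1.35×10⁻¹⁵, -1.08×10⁻¹⁵, -5.46×10⁻¹⁵) N.

F ≈ (-1.35×10⁻¹⁵, -1.08×10⁻¹⁵, -5.46×10⁻¹⁵) N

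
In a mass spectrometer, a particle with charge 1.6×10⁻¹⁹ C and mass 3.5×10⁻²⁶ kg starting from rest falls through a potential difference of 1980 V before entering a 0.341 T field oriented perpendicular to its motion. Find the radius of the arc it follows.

Acceleration: |q|V = ½mv² ⇒ v = √(2|q|V/m) = √(2·1.6×10⁻¹⁹·1980/3.5×10⁻²⁶) ≈ 1.345×10⁵ m/s.
In the field: r = mv/(|q|B) = (3.5×10⁻²⁶)(1.345×10⁵)/((1.6×10⁻¹⁹)(0.341)) ≈ 0.0863 m.

r ≈ 0.0863 m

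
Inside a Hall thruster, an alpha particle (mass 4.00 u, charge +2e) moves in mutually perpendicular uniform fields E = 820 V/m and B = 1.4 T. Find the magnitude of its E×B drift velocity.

In crossed fields the guiding centre drifts at v_d = |E×B|/B² = E/B, independent of charge and mass.
v_d = 820/1.4 = 590 m/s.

v_d ≈ 590 m/s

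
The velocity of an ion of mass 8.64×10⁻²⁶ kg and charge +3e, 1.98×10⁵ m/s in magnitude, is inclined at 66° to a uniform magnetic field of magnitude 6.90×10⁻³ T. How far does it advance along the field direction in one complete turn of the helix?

p ≈ 13.2 m

v∥ = v cosθ = 1.98×10⁵·cos66° ≈ 8.053×10⁴ m/s.
T = 2πm/(|q|B) = 2π(8.64×10⁻²⁶)/((4.806×10⁻¹⁹)(6.90×10⁻³)) ≈ 1.637×10⁻⁴ s.
pitch = v∥ T = (8.053×10⁴)(1.637×10⁻⁴) ≈ 13.2 m.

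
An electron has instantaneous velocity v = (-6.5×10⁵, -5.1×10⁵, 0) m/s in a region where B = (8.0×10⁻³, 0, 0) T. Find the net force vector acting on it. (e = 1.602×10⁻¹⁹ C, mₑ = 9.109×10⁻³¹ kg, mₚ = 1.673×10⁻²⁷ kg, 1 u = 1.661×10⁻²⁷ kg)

F ≈ (0, 0, -6.54×10⁻¹⁶) N

v×B = (0, 0, 4080) N/C.
F = q v×B = (−1.602×10⁻¹⁹ C)·(0, 0, 4080) = (0, 0, -6.54×10⁻¹⁶) N.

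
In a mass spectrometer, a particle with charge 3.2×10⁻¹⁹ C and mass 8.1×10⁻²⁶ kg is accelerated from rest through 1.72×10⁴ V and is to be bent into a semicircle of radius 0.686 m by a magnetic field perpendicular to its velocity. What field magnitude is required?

B ≈ 0.136 T

v = √(2|q|V/m) = √(2·3.2×10⁻¹⁹·1.72×10⁴/8.1×10⁻²⁶) ≈ 3.686×10⁵ m/s.
B = mv/(|q|r) = (8.1×10⁻²⁶)(3.686×10⁵)/((3.2×10⁻¹⁹)(0.686)) ≈ 0.136 T.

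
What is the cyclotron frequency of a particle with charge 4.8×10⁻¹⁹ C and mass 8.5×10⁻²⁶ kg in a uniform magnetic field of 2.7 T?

f = |q|B/(2πm).
f = (4.8×10⁻¹⁹)(2.7)/(2π·8.5×10⁻²⁶) ≈ 2.4×10⁶ Hz.

f ≈ 2.4×10⁶ Hz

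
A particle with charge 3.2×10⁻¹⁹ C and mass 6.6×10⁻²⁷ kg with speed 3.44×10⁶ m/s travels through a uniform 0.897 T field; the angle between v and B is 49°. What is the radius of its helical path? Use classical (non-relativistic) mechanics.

r ≈ 0.0597 m

v⊥ = v sinθ = 3.44×10⁶·sin49° ≈ 2.596×10⁶ m/s.
r = m v⊥/(|q|B) = (6.6×10⁻²⁷)(2.596×10⁶)/((3.2×10⁻¹⁹)(0.897)) ≈ 0.0597 m.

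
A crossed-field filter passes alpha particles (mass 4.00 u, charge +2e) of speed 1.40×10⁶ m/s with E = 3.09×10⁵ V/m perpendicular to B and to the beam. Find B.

B = 0.221 T

Balance of forces in the selector: qE = qvB ⇒ B = E/v.
B = 3.09×10⁵/1.40×10⁶ = 0.221 T.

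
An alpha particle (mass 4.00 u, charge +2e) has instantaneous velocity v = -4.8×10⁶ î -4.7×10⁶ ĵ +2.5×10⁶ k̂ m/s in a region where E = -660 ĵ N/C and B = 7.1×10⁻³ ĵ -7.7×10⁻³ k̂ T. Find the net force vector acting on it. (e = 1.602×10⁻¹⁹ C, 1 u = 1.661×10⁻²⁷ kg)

v×B = (1.84×10⁴, -3.70×10⁴, -3.41×10⁴) N/C.
E + v×B = (1.84×10⁴, -3.76×10⁴, -3.41×10⁴) N/C.
F = q(E + v×B) = (3.204×10⁻¹⁹ C)·(1.84×10⁴, -3.76×10⁴, -3.41×10⁴) = (5.91×10⁻¹⁵, -1.21×10⁻¹⁴, -1.09×10⁻¹⁴) N.

F ≈ (5.91×10⁻¹⁵, -1.21×10⁻¹⁴, -1.09×10⁻¹⁴) N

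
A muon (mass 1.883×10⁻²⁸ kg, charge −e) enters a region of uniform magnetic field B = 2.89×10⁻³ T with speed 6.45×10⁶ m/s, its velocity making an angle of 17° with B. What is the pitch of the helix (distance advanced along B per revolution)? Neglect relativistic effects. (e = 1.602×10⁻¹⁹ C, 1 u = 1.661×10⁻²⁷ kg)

v∥ = v cosθ = 6.45×10⁶·cos17° ≈ 6.168×10⁶ m/s.
T = 2πm/(|q|B) = 2π(1.883×10⁻²⁸)/((1.602×10⁻¹⁹)(2.89×10⁻³)) ≈ 2.555×10⁻⁶ s.
pitch = v∥ T = (6.168×10⁶)(2.555×10⁻⁶) ≈ 15.8 m.

p ≈ 15.8 m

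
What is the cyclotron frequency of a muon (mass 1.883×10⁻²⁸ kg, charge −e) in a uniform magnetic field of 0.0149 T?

f ≈ 2.02×10⁶ Hz

f = |q|B/(2πm).
f = (1.602×10⁻¹⁹)(0.0149)/(2π·1.883×10⁻²⁸) ≈ 2.02×10⁶ Hz.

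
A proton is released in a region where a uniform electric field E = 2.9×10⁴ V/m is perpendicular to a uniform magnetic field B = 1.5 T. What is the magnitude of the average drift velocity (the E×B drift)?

The steady drift has the magnetic force balancing the electric force, so v_d = E/B.
v_d = 2.9×10⁴/1.5 = 1.9×10⁴ m/s.

v_d ≈ 1.9×10⁴ m/s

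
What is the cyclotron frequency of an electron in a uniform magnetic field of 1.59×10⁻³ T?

f = |q|B/(2πm).
f = (1.602×10⁻¹⁹)(1.59×10⁻³)/(2π·9.109×10⁻³¹) ≈ 4.45×10⁷ Hz.

f ≈ 4.45×10⁷ Hz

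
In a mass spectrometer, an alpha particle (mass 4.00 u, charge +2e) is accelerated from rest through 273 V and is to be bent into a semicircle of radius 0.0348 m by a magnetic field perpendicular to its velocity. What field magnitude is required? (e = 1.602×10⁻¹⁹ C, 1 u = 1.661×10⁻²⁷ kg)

v = √(2|q|V/m) = √(2·3.204×10⁻¹⁹·273/6.644×10⁻²⁷) ≈ 1.623×10⁵ m/s.
B = mv/(|q|r) = (6.644×10⁻²⁷)(1.623×10⁵)/((3.204×10⁻¹⁹)(0.0348)) ≈ 0.0967 T.

B ≈ 0.0967 T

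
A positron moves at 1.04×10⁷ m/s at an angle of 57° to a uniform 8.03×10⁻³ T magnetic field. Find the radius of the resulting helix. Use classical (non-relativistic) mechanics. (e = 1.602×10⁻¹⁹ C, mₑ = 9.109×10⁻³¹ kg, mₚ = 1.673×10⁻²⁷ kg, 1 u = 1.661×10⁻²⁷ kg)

v⊥ = v sinθ = 1.04×10⁷·sin57° ≈ 8.722×10⁶ m/s.
r = m v⊥/(|q|B) = (9.109×10⁻³¹)(8.722×10⁶)/((1.602×10⁻¹⁹)(8.03×10⁻³)) ≈ 6.18×10⁻³ m.

r ≈ 6.18×10⁻³ m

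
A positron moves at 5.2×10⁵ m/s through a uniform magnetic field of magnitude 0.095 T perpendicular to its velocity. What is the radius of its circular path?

r ≈ 3.1×10⁻⁵ m

The magnetic force provides the centripetal force: |q|vB = mv²/r.
r = mv/(|q|B) = (9.109×10⁻³¹)(5.2×10⁵)/((1.602×10⁻¹⁹)(0.095)) ≈ 3.1×10⁻⁵ m.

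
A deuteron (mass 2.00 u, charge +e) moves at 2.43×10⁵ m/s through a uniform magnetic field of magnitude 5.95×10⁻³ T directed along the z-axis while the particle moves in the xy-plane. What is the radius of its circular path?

The magnetic force provides the centripetal force: |q|vB = mv²/r.
r = mv/(|q|B) = (3.322×10⁻²⁷)(2.43×10⁵)/((1.602×10⁻¹⁹)(5.95×10⁻³)) ≈ 0.847 m.

r ≈ 0.847 m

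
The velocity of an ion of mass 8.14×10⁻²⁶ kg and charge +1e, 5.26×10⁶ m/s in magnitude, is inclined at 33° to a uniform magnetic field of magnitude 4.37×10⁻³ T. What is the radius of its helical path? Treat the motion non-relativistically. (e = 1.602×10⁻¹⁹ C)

v⊥ = v sinθ = 5.26×10⁶·sin33° ≈ 2.865×10⁶ m/s.
r = m v⊥/(|q|B) = (8.14×10⁻²⁶)(2.865×10⁶)/((1.602×10⁻¹⁹)(4.37×10⁻³)) ≈ 333 m.

r ≈ 333 m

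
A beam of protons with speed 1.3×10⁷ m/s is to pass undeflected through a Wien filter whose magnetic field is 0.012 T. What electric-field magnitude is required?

E = 1.6×10⁵ V/m

For straight-line motion qE = qvB, so E = vB.
E = 1.3×10⁷ × 0.012 = 1.6×10⁵ V/m.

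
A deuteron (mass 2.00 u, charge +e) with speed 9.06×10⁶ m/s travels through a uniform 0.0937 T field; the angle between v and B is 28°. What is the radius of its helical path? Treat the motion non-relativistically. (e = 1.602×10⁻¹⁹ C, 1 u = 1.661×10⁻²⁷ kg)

v⊥ = v sinθ = 9.06×10⁶·sin28° ≈ 4.253×10⁶ m/s.
r = m v⊥/(|q|B) = (3.322×10⁻²⁷)(4.253×10⁶)/((1.602×10⁻¹⁹)(0.0937)) ≈ 0.941 m.

r ≈ 0.941 m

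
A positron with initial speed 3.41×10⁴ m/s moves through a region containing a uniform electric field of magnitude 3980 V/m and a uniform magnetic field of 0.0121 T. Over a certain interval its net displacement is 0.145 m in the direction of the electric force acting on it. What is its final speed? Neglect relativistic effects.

v_f ≈ 1.42×10⁷ m/s

B does no work; ΔKE = |q|E d.
½mv_f² = ½mv₀² + |q|Ed = ½(9.109×10⁻³¹)(3.41×10⁴)² + (1.602×10⁻¹⁹)(3980)(0.145) ≈ 5.296×10⁻²² J + 9.245×10⁻¹⁷ J ≈ 9.245×10⁻¹⁷ J.
v_f = √(2·9.245×10⁻¹⁷/9.109×10⁻³¹) ≈ 1.42×10⁷ m/s.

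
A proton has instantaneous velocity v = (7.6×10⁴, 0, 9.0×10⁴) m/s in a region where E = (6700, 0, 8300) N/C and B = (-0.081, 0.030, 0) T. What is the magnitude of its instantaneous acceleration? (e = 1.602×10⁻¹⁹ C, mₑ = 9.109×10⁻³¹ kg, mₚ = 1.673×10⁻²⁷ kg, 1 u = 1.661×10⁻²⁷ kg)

v×B = (-2700, -7290, 2280) N/C.
E + v×B = (4000, -7290, 1.06×10⁴) N/C.
F = q(E + v×B) = (1.602×10⁻¹⁹ C)·(4000, -7290, 1.06×10⁴) = (6.41×10⁻¹⁶, -1.17×10⁻¹⁵, 1.69×10⁻¹⁵) N.
|a| = |F|/m = 2.156×10⁻¹⁵/1.673×10⁻²⁷ ≈ 1.29×10¹² m/s².

|a| ≈ 1.29×10¹² m/s²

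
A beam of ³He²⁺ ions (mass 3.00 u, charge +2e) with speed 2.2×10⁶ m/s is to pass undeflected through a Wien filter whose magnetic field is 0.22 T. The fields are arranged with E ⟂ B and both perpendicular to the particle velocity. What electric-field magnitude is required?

E = 4.8×10⁵ V/m

For straight-line motion qE = qvB, so E = vB.
E = 2.2×10⁶ × 0.22 = 4.8×10⁵ V/m.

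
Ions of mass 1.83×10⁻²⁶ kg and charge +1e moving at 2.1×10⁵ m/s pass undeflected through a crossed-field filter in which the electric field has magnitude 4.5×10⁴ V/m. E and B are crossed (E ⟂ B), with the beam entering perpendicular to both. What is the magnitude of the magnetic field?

B = 0.21 T

Balance of forces in the selector: qE = qvB ⇒ B = E/v.
B = 4.5×10⁴/2.1×10⁵ = 0.21 T.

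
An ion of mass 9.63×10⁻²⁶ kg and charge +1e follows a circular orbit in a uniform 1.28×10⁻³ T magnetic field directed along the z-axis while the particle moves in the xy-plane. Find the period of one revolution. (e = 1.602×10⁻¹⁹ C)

The cyclotron period depends only on m, q, B: T = 2πm/(|q|B).
T = 2π(9.63×10⁻²⁶)/((1.602×10⁻¹⁹)(1.28×10⁻³)) ≈ 2.95×10⁻³ s.

T ≈ 2.95×10⁻³ s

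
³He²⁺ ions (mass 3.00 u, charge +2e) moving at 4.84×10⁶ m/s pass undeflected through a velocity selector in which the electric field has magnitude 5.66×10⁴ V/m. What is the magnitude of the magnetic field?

Balance of forces in the selector: qE = qvB ⇒ B = E/v.
B = 5.66×10⁴/4.84×10⁶ = 0.0117 T.

B = 0.0117 T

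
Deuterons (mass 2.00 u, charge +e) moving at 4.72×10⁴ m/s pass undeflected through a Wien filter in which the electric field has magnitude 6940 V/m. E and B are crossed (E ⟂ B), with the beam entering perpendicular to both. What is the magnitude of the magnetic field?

B = 0.147 T

Balance of forces in the selector: qE = qvB ⇒ B = E/v.
B = 6940/4.72×10⁴ = 0.147 T.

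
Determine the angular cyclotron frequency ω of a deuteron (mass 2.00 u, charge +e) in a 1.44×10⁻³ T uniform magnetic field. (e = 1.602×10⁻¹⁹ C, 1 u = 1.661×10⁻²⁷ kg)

ω = |q|B/m.
ω = (1.602×10⁻¹⁹)(1.44×10⁻³)/3.322×10⁻²⁷ ≈ 6.94×10⁴ rad/s.

ω ≈ 6.94×10⁴ rad/s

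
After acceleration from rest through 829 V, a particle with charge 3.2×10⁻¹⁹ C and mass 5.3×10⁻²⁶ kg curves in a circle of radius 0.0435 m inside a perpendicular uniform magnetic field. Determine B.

B ≈ 0.381 T

v = √(2|q|V/m) = √(2·3.2×10⁻¹⁹·829/5.3×10⁻²⁶) ≈ 1.001×10⁵ m/s.
B = mv/(|q|r) = (5.3×10⁻²⁶)(1.001×10⁵)/((3.2×10⁻¹⁹)(0.0435)) ≈ 0.381 T.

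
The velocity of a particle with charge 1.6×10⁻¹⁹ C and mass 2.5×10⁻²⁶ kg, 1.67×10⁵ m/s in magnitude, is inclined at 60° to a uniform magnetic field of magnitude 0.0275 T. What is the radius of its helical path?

r ≈ 0.822 m

v⊥ = v sinθ = 1.67×10⁵·sin60° ≈ 1.446×10⁵ m/s.
r = m v⊥/(|q|B) = (2.5×10⁻²⁶)(1.446×10⁵)/((1.6×10⁻¹⁹)(0.0275)) ≈ 0.822 m.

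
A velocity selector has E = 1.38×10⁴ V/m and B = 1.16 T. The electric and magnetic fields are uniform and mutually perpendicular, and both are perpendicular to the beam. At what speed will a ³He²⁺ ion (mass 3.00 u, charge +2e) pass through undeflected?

v = 1.19×10⁴ m/s

Straight-line motion ⇒ electric and magnetic forces cancel, so E = vB.
v = E/B = 1.38×10⁴/1.16 = 1.19×10⁴ m/s.
The result is independent of the particle's charge and mass.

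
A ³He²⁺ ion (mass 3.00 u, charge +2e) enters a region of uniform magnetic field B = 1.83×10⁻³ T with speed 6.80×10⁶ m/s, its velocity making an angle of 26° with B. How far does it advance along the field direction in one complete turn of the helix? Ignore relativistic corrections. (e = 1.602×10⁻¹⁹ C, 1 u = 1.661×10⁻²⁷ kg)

p ≈ 326 m

v∥ = v cosθ = 6.80×10⁶·cos26° ≈ 6.112×10⁶ m/s.
T = 2πm/(|q|B) = 2π(4.983×10⁻²⁷)/((3.204×10⁻¹⁹)(1.83×10⁻³)) ≈ 5.340×10⁻⁵ s.
pitch = v∥ T = (6.112×10⁶)(5.340×10⁻⁵) ≈ 326 m.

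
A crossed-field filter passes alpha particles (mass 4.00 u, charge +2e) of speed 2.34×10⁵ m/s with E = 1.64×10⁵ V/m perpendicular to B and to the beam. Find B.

Balance of forces in the selector: qE = qvB ⇒ B = E/v.
B = 1.64×10⁵/2.34×10⁵ = 0.701 T.

B = 0.701 T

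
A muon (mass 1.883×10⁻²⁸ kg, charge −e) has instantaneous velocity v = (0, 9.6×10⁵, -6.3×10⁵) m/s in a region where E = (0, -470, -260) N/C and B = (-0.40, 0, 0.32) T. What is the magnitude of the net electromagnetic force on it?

v×B = (3.07×10⁵, 2.52×10⁵, 3.84×10⁵) N/C.
E + v×B = (3.07×10⁵, 2.52×10⁵, 3.84×10⁵) N/C.
F = q(E + v×B) = (−1.602×10⁻¹⁹ C)·(3.07×10⁵, 2.52×10⁵, 3.84×10⁵) = (-4.92×10⁻¹⁴, -4.03×10⁻¹⁴, -6.15×10⁻¹⁴) N.
|F| = 8.85×10⁻¹⁴ N.

|F| ≈ 8.85×10⁻¹⁴ N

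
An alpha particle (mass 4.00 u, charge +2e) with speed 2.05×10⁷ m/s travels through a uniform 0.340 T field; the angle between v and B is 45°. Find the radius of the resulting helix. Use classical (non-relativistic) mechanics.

r ≈ 0.884 m

v⊥ = v sinθ = 2.05×10⁷·sin45° ≈ 1.450×10⁷ m/s.
r = m v⊥/(|q|B) = (6.644×10⁻²⁷)(1.450×10⁷)/((3.204×10⁻¹⁹)(0.340)) ≈ 0.884 m.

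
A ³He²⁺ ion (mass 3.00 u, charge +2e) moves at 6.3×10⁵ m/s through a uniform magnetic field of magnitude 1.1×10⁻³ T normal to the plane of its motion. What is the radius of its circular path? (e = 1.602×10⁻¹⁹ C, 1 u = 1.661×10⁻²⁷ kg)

r ≈ 8.9 m

The magnetic force provides the centripetal force: |q|vB = mv²/r.
r = mv/(|q|B) = (4.983×10⁻²⁷)(6.3×10⁵)/((3.204×10⁻¹⁹)(1.1×10⁻³)) ≈ 8.9 m.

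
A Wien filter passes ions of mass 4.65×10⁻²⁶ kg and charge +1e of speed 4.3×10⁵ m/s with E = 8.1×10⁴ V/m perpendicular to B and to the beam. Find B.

B = 0.19 T

Balance of forces in the selector: qE = qvB ⇒ B = E/v.
B = 8.1×10⁴/4.3×10⁵ = 0.19 T.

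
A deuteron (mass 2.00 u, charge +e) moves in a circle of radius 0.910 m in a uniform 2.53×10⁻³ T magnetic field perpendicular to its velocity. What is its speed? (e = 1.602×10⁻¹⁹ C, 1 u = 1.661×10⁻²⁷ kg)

From |q|vB = mv²/r, v = |q|Br/m.
v = (1.602×10⁻¹⁹)(2.53×10⁻³)(0.910)/3.322×10⁻²⁷ ≈ 1.11×10⁵ m/s.

v ≈ 1.11×10⁵ m/s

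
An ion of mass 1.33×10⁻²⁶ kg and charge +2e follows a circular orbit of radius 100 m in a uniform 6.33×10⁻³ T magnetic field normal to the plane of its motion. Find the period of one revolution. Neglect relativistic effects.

The cyclotron period depends only on m, q, B: T = 2πm/(|q|B).
T = 2π(1.33×10⁻²⁶)/((3.204×10⁻¹⁹)(6.33×10⁻³)) ≈ 4.12×10⁻⁵ s.

T ≈ 4.12×10⁻⁵ s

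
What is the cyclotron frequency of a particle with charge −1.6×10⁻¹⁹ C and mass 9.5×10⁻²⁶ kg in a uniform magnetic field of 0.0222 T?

f ≈ 5950 Hz

f = |q|B/(2πm).
f = (1.6×10⁻¹⁹)(0.0222)/(2π·9.5×10⁻²⁶) ≈ 5950 Hz.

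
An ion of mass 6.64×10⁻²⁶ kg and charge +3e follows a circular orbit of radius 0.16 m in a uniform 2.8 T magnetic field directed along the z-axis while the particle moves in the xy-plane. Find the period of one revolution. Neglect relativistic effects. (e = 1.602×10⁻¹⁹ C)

The cyclotron period depends only on m, q, B: T = 2πm/(|q|B).
T = 2π(6.64×10⁻²⁶)/((4.806×10⁻¹⁹)(2.8)) ≈ 3.1×10⁻⁷ s.

T ≈ 3.1×10⁻⁷ s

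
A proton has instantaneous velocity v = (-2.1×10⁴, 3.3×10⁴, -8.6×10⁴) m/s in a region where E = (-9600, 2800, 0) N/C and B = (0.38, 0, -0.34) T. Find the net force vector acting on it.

F ≈ (-3.34×10⁻¹⁵, -5.93×10⁻¹⁵, -2.01×10⁻¹⁵) N

v×B = (-1.12×10⁴, -3.98×10⁴, -1.25×10⁴) N/C.
E + v×B = (-2.08×10⁴, -3.70×10⁴, -1.25×10⁴) N/C.
F = q(E + v×B) = (1.602×10⁻¹⁹ C)·(-2.08×10⁴, -3.70×10⁴, -1.25×10⁴) = (-3.34×10⁻¹⁵, -5.93×10⁻¹⁵, -2.01×10⁻¹⁵) N.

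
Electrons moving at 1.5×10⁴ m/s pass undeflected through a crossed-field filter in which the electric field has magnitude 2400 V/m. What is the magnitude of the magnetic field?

B = 0.16 T

Balance of forces in the selector: qE = qvB ⇒ B = E/v.
B = 2400/1.5×10⁴ = 0.16 T.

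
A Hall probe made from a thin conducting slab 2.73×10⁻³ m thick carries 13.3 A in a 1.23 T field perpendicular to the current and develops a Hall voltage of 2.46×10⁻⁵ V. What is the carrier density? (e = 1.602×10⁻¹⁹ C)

n ≈ 1.52×10²⁷ m⁻³

From V_H = IB/(n e t), n = IB/(V_H e t).
n = (13.3)(1.23)/((2.46×10⁻⁵)(1.602×10⁻¹⁹)(2.73×10⁻³)) ≈ 1.52×10²⁷ m⁻³.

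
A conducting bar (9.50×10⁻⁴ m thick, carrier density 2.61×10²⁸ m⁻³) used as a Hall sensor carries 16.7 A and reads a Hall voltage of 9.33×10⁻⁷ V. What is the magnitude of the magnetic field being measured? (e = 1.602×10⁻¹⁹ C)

B ≈ 0.222 T

From V_H = IB/(n e t), B = V_H n e t / I.
B = (9.33×10⁻⁷)(2.61×10²⁸)(1.602×10⁻¹⁹)(9.50×10⁻⁴)/16.7 ≈ 0.222 T.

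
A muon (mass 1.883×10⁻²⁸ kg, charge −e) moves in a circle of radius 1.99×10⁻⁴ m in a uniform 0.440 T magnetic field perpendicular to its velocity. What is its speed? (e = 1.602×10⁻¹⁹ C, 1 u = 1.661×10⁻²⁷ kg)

v ≈ 7.45×10⁴ m/s

From |q|vB = mv²/r, v = |q|Br/m.
v = (1.602×10⁻¹⁹)(0.440)(1.99×10⁻⁴)/1.883×10⁻²⁸ ≈ 7.45×10⁴ m/s.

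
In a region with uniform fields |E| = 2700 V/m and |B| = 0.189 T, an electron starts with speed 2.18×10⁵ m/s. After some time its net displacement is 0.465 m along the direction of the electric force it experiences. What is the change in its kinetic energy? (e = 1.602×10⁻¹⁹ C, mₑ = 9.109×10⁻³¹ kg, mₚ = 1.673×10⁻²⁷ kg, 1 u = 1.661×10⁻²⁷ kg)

ΔKE ≈ 2.01×10⁻¹⁶ J

The magnetic force is always ⟂ v and does no work; only the electric force changes KE.
ΔKE = F_E · d = |q|E d = (1.602×10⁻¹⁹)(2700)(0.465) ≈ 2.01×10⁻¹⁶ J.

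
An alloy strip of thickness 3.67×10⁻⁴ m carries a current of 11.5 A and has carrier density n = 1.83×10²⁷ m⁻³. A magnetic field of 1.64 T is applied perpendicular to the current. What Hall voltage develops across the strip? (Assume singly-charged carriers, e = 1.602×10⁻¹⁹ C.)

V_H ≈ 1.75×10⁻⁴ V

V_H = IB/(n e t).
V_H = (11.5)(1.64)/((1.83×10²⁷)(1.602×10⁻¹⁹)(3.67×10⁻⁴)) ≈ 1.75×10⁻⁴ V.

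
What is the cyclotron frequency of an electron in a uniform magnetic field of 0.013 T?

f ≈ 3.6×10⁸ Hz

f = |q|B/(2πm).
f = (1.602×10⁻¹⁹)(0.013)/(2π·9.109×10⁻³¹) ≈ 3.6×10⁸ Hz.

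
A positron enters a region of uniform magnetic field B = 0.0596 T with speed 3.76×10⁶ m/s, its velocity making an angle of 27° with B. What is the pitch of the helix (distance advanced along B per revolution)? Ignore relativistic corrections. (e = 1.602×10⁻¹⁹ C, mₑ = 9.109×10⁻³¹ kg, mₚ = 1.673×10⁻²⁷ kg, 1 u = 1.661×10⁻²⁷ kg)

v∥ = v cosθ = 3.76×10⁶·cos27° ≈ 3.350×10⁶ m/s.
T = 2πm/(|q|B) = 2π(9.109×10⁻³¹)/((1.602×10⁻¹⁹)(0.0596)) ≈ 5.994×10⁻¹⁰ s.
pitch = v∥ T = (3.350×10⁶)(5.994×10⁻¹⁰) ≈ 2.01×10⁻³ m.

p ≈ 2.01×10⁻³ m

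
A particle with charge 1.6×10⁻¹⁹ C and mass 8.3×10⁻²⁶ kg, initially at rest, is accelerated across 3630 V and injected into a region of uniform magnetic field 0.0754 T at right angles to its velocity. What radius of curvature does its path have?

Acceleration: |q|V = ½mv² ⇒ v = √(2|q|V/m) = √(2·1.6×10⁻¹⁹·3630/8.3×10⁻²⁶) ≈ 1.183×10⁵ m/s.
In the field: r = mv/(|q|B) = (8.3×10⁻²⁶)(1.183×10⁵)/((1.6×10⁻¹⁹)(0.0754)) ≈ 0.814 m.

r ≈ 0.814 m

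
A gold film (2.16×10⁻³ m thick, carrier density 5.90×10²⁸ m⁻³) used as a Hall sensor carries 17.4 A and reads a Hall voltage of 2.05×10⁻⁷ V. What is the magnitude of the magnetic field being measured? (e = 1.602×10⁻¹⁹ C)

From V_H = IB/(n e t), B = V_H n e t / I.
B = (2.05×10⁻⁷)(5.90×10²⁸)(1.602×10⁻¹⁹)(2.16×10⁻³)/17.4 ≈ 0.241 T.

B ≈ 0.241 T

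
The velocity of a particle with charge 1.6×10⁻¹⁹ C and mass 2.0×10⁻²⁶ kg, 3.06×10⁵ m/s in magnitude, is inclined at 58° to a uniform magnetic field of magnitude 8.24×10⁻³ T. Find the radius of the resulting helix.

r ≈ 3.94 m

v⊥ = v sinθ = 3.06×10⁵·sin58° ≈ 2.595×10⁵ m/s.
r = m v⊥/(|q|B) = (2.0×10⁻²⁶)(2.595×10⁵)/((1.6×10⁻¹⁹)(8.24×10⁻³)) ≈ 3.94 m.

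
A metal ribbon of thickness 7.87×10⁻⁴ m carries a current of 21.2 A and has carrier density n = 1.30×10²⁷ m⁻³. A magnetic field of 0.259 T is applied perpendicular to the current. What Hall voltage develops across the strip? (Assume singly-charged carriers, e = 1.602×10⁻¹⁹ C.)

V_H ≈ 3.35×10⁻⁵ V

V_H = IB/(n e t).
V_H = (21.2)(0.259)/((1.30×10²⁷)(1.602×10⁻¹⁹)(7.87×10⁻⁴)) ≈ 3.35×10⁻⁵ V.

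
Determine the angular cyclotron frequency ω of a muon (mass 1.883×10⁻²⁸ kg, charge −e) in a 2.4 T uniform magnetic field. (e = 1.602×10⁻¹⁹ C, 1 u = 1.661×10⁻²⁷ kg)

ω = |q|B/m.
ω = (1.602×10⁻¹⁹)(2.4)/1.883×10⁻²⁸ ≈ 2.0×10⁹ rad/s.

ω ≈ 2.0×10⁹ rad/s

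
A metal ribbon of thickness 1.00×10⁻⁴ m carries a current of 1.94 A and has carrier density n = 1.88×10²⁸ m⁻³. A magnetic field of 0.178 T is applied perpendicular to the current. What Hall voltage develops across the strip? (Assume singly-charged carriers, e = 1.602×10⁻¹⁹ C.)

V_H ≈ 1.15×10⁻⁶ V

V_H = IB/(n e t).
V_H = (1.94)(0.178)/((1.88×10²⁸)(1.602×10⁻¹⁹)(1.00×10⁻⁴)) ≈ 1.15×10⁻⁶ V.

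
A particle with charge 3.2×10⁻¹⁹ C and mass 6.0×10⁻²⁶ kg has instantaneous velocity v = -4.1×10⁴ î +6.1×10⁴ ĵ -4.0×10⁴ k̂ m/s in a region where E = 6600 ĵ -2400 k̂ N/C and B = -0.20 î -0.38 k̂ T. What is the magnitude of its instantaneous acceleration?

|a| ≈ 1.34×10¹¹ m/s²

v×B = (-2.32×10⁴, -7580, 1.22×10⁴) N/C.
E + v×B = (-2.32×10⁴, -980, 9800) N/C.
F = q(E + v×B) = (3.2×10⁻¹⁹ C)·(-2.32×10⁴, -980, 9800) = (-7.42×10⁻¹⁵, -3.14×10⁻¹⁶, 3.14×10⁻¹⁵) N.
|a| = |F|/m = 8.059×10⁻¹⁵/6.0×10⁻²⁶ ≈ 1.34×10¹¹ m/s².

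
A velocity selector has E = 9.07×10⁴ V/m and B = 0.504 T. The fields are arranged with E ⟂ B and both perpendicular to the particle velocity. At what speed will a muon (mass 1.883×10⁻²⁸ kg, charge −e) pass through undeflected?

v = 1.80×10⁵ m/s

Straight-line motion ⇒ electric and magnetic forces cancel, so E = vB.
v = E/B = 9.07×10⁴/0.504 = 1.80×10⁵ m/s.
The result is independent of the particle's charge and mass.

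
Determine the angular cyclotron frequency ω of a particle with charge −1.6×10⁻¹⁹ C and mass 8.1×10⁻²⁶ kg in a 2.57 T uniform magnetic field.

ω ≈ 5.08×10⁶ rad/s

ω = |q|B/m.
ω = (1.6×10⁻¹⁹)(2.57)/8.1×10⁻²⁶ ≈ 5.08×10⁶ rad/s.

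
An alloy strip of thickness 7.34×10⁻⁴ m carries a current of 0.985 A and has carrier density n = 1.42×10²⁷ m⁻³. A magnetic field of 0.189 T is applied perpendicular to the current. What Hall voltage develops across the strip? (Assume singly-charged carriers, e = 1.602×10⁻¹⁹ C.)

V_H ≈ 1.11×10⁻⁶ V

V_H = IB/(n e t).
V_H = (0.985)(0.189)/((1.42×10²⁷)(1.602×10⁻¹⁹)(7.34×10⁻⁴)) ≈ 1.11×10⁻⁶ V.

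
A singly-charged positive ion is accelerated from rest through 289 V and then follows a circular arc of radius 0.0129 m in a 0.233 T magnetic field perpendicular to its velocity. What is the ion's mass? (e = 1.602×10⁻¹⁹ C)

Combine |q|V = ½mv² and r = mv/(|q|B): eliminate v to get m = qB²r²/(2V).
m = (1.602×10⁻¹⁹)(0.233)²(0.0129)²/(2·289) ≈ 2.50×10⁻²⁷ kg.

m ≈ 2.50×10⁻²⁷ kg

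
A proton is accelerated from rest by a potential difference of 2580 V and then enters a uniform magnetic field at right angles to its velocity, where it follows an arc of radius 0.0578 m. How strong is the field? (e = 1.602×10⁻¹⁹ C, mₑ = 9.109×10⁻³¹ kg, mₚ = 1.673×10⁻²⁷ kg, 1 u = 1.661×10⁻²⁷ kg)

v = √(2|q|V/m) = √(2·1.602×10⁻¹⁹·2580/1.673×10⁻²⁷) ≈ 7.029×10⁵ m/s.
B = mv/(|q|r) = (1.673×10⁻²⁷)(7.029×10⁵)/((1.602×10⁻¹⁹)(0.0578)) ≈ 0.127 T.

B ≈ 0.127 T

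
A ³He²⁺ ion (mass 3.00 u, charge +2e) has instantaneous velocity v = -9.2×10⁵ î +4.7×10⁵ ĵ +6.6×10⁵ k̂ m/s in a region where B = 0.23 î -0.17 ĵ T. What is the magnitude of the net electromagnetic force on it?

v×B = (1.12×10⁵, 1.52×10⁵, 4.83×10⁴) N/C.
F = q v×B = (3.204×10⁻¹⁹ C)·(1.12×10⁵, 1.52×10⁵, 4.83×10⁴) = (3.59×10⁻¹⁴, 4.86×10⁻¹⁴, 1.55×10⁻¹⁴) N.
|F| = 6.24×10⁻¹⁴ N.

|F| ≈ 6.24×10⁻¹⁴ N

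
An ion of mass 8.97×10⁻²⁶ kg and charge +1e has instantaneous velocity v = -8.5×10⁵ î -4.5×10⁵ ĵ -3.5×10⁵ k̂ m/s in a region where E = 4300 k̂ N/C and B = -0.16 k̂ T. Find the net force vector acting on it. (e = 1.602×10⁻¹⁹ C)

F ≈ (1.15×10⁻¹⁴, -2.18×10⁻¹⁴, 6.89×10⁻¹⁶) N

v×B = (7.20×10⁴, -1.36×10⁵, 0) N/C.
E + v×B = (7.20×10⁴, -1.36×10⁵, 4300) N/C.
F = q(E + v×B) = (1.602×10⁻¹⁹ C)·(7.20×10⁴, -1.36×10⁵, 4300) = (1.15×10⁻¹⁴, -2.18×10⁻¹⁴, 6.89×10⁻¹⁶) N.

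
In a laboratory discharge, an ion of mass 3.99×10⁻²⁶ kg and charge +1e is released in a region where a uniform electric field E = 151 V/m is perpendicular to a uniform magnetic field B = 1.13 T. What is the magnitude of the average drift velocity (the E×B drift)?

v_d ≈ 134 m/s

The E×B drift speed is v_d = E/B.
v_d = 151/1.13 = 134 m/s.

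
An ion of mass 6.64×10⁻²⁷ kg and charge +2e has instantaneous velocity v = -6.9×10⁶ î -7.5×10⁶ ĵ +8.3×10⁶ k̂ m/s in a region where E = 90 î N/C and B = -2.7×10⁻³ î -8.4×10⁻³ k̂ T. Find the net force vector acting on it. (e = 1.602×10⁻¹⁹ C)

v×B = (6.30×10⁴, -8.04×10⁴, -2.02×10⁴) N/C.
E + v×B = (6.31×10⁴, -8.04×10⁴, -2.02×10⁴) N/C.
F = q(E + v×B) = (3.204×10⁻¹⁹ C)·(6.31×10⁴, -8.04×10⁴, -2.02×10⁴) = (2.02×10⁻¹⁴, -2.58×10⁻¹⁴, -6.49×10⁻¹⁵) N.

F ≈ (2.02×10⁻¹⁴, -2.58×10⁻¹⁴, -6.49×10⁻¹⁵) N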